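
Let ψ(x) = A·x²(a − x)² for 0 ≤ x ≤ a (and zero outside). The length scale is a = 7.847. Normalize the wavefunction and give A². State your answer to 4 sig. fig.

A^2 ≈ 0.000005585

Normalization requires ∫|ψ|² dx = 1, integrated from 0 to a.
Expanding the polynomial and integrating term by term, carrying out the integral gives A² · a^9/630.
So A² = (a^9/630)^(−1).
Plugging in a = 7.847 yields A = 0.0023632.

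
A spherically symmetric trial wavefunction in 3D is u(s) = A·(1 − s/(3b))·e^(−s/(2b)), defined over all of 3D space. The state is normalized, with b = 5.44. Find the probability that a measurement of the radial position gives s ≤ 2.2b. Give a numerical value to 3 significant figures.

With dV = 4πs²ds, the probability is ∫|u|² dV over s ≤ 2.2b.
Normalization gives A² = 1/(8·π·b^3/3).
In terms of t = s/b (A², 4π and the length scale all cancel between numerator and denominator), P = [∫_{0}^{2.2} t^2·(1 - t/3)^2·e^(-t) dt] / [∫_{0}^{∞} t^2·(1 - t/3)^2·e^(-t) dt].
Using ∫ t^2·(1 - t/3)^2·e^(-t) dt = (-t^4 + 2·t^3 - 3·t^2 - 6·t - 6)·e^(-t)/9, the numerator is ≈ 0.22531 and the denominator is 2/3.
The region integral divided by the full integral gives P = 0.3380.

P ≈ 0.338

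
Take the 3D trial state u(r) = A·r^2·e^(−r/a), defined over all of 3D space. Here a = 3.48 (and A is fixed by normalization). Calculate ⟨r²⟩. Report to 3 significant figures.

⟨r²⟩ = ∫ r^2 |u|² 4πr² dr over the full domain.
Using ∫₀^∞ rⁿ e^(−αr) dr = n!/αⁿ⁺¹, since the A² factors cancel between numerator and denominator, ⟨r²⟩ = 14·a^2.
With a = 3.48, ⟨r^2⟩ = 169.5.

⟨r^2⟩ ≈ 170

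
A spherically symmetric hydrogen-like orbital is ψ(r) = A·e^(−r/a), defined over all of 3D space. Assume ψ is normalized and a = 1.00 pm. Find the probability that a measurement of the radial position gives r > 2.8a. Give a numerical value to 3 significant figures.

P ≈ 0.0824

With dV = 4πr²dr, the probability is ∫|ψ|² dV over r > 2.8a.
A² is fixed by ∫₀^∞ 4πr²|ψ|² dr = 1, i.e. A² = (π·a^3)^(−1).
Substituting u = r/a, A², 4π and the length scale all cancel in the ratio: P = ∫_{2.8}^{∞} u^2·e^(-2·u) du / ∫_{0}^{∞} u^2·e^(-2·u) du.
With ∫ u^2·e^(-2·u) du = -(2·u^2 + 2·u + 1)·e^(-2·u)/4 + C, the region integral is 557·e^(-28/5)/100 and the full one is 1/4.
This evaluates to P = 0.08239.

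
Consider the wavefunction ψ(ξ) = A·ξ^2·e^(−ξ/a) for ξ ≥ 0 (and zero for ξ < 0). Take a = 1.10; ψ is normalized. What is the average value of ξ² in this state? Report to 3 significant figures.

By definition ⟨ξ²⟩ = ∫ ξ^2 |ψ(ξ)|² dξ.
Recall ∫₀^∞ ξ^m e^(−ξ/β) dξ = m!·β^(m+1), evaluating both integrals, ⟨ξ²⟩ = 15·a^2/2.
With a = 1.10, ⟨ξ^2⟩ = 9.075.

⟨ξ^2⟩ ≈ 9.08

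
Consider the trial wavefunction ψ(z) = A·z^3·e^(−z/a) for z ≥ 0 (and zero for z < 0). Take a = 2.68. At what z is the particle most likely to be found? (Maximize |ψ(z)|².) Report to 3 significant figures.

Set d/dz [|ψ(z)|²] = 0 and solve for z > 0.
This gives z = 3·a.
With a = 2.68, the most probable position is 8.040.

z ≈ 8.04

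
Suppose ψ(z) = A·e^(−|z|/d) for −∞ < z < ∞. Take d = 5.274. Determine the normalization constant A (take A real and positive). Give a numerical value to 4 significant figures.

The normalization condition is ∫|ψ|² dz = 1 from −∞ to ∞.
Using ∫₀^∞ zⁿ e^(−αz) dz = n!/αⁿ⁺¹, carrying out the integral gives A² · d.
Plugging in d = 5.274 yields A = 0.43544.

A ≈ 0.4354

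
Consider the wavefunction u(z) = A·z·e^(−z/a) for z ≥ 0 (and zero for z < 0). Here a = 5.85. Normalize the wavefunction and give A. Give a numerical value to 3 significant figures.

A ≈ 0.141

Require ∫ |u|² dz = 1 over the whole domain.
Recall ∫₀^∞ z^m e^(−z/β) dz = m!·β^(m+1), with u = A·z·e^(−z/a), the integral evaluates to A²·[a^3/4].
Setting this equal to 1 gives A² = 1/(a^3/4).
Plugging in a = 5.85 yields A = 0.1414.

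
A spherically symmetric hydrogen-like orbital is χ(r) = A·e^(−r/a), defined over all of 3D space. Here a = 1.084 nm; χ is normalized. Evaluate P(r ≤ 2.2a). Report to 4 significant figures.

With dV = 4πr²dr, the probability is ∫|χ|² dV over r ≤ 2.2a.
Normalization gives A² = 1/(π·a^3).
In terms of u = r/a (A², 4π and the length scale all cancel between numerator and denominator), P = [∫_{0}^{2.2} u^2·e^(-2·u) du] / [∫_{0}^{∞} u^2·e^(-2·u) du].
With ∫ u^2·e^(-2·u) du = -(2·u^2 + 2·u + 1)·e^(-2·u)/4 + C, the region integral is 1/4 - 377·e^(-22/5)/100 and the full one is 1/4.
Taking the ratio yields P = 0.81486.

P ≈ 0.8149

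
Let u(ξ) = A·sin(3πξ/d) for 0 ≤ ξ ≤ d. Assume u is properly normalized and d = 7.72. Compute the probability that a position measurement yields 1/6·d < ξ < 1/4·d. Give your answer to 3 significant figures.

P ≈ 0.136

|u|² is the probability density, so P = ∫_{1/6·d}^{1/4·d} |u|² dξ.
Since A² = 1/(d/2), this is the region integral divided by the full normalization integral.
In terms of t = ξ/d (A² and the length scale cancel between numerator and denominator), P = [∫_{1/6}^{1/4} sin(3·π·t)^2 dt] / [∫_{0}^{1} sin(3·π·t)^2 dt].
Using ∫ sin(3·π·t)^2 dt = t/2 - sin(6·π·t)/(12·π), the numerator is 1/(12·π) + 1/24 and the denominator is 1/2.
This works out to P = (2 + π)/(12·π).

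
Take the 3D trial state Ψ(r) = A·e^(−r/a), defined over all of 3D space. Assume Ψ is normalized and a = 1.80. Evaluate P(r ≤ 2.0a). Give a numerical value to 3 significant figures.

P ≈ 0.762

P = ∫ |Ψ|² 4πr² dr over r ≤ 2.0a.
A² is fixed by ∫₀^∞ 4πr²|Ψ|² dr = 1, i.e. A² = (π·a^3)^(−1).
In terms of u = r/a (A², 4π and the length scale all cancel between numerator and denominator), P = [∫_{0}^{2.0} u^2·e^(-2·u) du] / [∫_{0}^{∞} u^2·e^(-2·u) du].
Using ∫ u^2·e^(-2·u) du = -(2·u^2 + 2·u + 1)·e^(-2·u)/4, the numerator is 1/4 - 13·e^(-4)/4 and the denominator is 1/4.
The region integral divided by the full integral gives P = 0.7619.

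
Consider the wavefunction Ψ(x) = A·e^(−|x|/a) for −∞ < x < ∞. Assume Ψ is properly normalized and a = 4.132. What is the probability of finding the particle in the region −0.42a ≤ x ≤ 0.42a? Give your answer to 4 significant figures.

P ≈ 0.5683

The probability is P = ∫ |Ψ|² dx over [−0.42a, 0.42a].
With A² fixed by ∫|Ψ|² = 1, i.e. A² = (a)^(−1), substitute and integrate.
By symmetry take twice the x ≥ 0 contribution in numerator and denominator; the 2's cancel. In terms of u = x/a (A² and the length scale cancel between numerator and denominator), P = [∫_{0}^{0.42} e^(-2·u) du] / [∫_{0}^{∞} e^(-2·u) du].
With ∫ e^(-2·u) du = -e^(-2·u)/2 + C, the region integral is 1/2 - e^(-21/25)/2 and the full one is 1/2.
Taking the ratio, P = 0.56829.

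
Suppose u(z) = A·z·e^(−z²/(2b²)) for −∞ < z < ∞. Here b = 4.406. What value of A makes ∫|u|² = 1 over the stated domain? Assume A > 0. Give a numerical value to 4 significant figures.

A ≈ 0.1149

The normalization condition is ∫|u|² dz = 1 from −∞ to ∞.
Carrying out the integral gives A² · √(π)·b^3/2.
So A² = (√(π)·b^3/2)^(−1).
Substituting b = 4.406 gives A² = 0.013192, so A = 0.11486.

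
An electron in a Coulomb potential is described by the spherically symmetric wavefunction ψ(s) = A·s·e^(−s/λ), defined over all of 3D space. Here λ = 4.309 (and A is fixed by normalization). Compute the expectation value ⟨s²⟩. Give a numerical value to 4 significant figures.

By definition ⟨s²⟩ = ∫ s^2 |ψ(s)|² 4πs² ds.
The ratio of the moment integral to the normalization integral gives ⟨s²⟩ = 15·λ^2/2.
Putting λ = 4.309 gives 139.26.

⟨s^2⟩ ≈ 139.3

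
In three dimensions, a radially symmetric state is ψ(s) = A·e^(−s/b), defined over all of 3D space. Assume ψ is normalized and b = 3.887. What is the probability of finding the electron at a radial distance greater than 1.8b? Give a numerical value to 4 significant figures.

Integrate the radial probability density 4πs²|ψ|² over s > 1.8b.
The full normalization integral is A²·[π·b^3] = 1, fixing A².
In terms of u = s/b (A², 4π and the length scale all cancel between numerator and denominator), P = [∫_{1.8}^{∞} u^2·e^(-2·u) du] / [∫_{0}^{∞} u^2·e^(-2·u) du].
An antiderivative of u^2·e^(-2·u) is -(2·u^2 + 2·u + 1)·e^(-2·u)/4; evaluating from 1.8 to ∞ gives 277·e^(-18/5)/100, while the full integral is 1/4.
Taking the ratio yields P = 0.30275.

P ≈ 0.3027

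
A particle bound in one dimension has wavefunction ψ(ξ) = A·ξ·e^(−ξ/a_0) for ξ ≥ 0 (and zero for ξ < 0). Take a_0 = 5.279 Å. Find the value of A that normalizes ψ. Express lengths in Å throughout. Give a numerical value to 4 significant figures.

We need A² ∫|f|² dξ = 1, taking the integral from 0 to ∞.
Recall ∫₀^∞ ξ^m e^(−ξ/β) dξ = m!·β^(m+1), the integral (without the A² prefactor) comes out to a_0^3/4.
Hence A² = 1/[a_0^3/4].
Substituting a_0 = 5.279 gives A² = 0.027190, so A = 0.16489.

A ≈ 0.1649 Å^(-3/2)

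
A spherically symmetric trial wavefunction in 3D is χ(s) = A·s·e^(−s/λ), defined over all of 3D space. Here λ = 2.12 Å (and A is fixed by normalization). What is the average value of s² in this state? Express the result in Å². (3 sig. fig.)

⟨s^2⟩ ≈ 33.7 Å^2

⟨s²⟩ = ∫ s^2 |χ|² 4πs² ds over the full domain.
With ∫₀^∞ s^6 e^(−αs) ds = 6!/α^7, since the A² factors cancel between numerator and denominator, ⟨s²⟩ = 15·λ^2/2.
Putting λ = 2.12 gives 33.71.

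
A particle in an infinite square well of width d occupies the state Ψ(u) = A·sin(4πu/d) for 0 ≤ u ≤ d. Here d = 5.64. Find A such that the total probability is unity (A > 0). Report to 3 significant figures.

A ≈ 0.595

The normalization condition is ∫|Ψ|² du = 1 from 0 to d.
∫|Ψ|² du = A²·(d/2).
Setting this equal to 1 gives A² = 1/(d/2).
Plugging in d = 5.64 yields A = 0.5955.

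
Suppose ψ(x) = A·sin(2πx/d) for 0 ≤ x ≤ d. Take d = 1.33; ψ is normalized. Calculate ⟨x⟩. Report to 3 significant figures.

The expectation value is the |ψ|²-weighted average of x: ∫ x|ψ|² dx.
Using sin²θ = (1 − cos 2θ)/2, since the A² factors cancel between numerator and denominator, ⟨x⟩ = d/2.
Putting d = 1.33 gives 0.6650.

⟨x⟩ ≈ 0.665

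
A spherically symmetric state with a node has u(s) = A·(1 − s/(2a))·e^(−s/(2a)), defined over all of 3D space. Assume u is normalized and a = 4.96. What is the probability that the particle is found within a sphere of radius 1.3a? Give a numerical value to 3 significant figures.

Integrate the radial probability density 4πs²|u|² over s ≤ 1.3a.
The full normalization integral is A²·[8·π·a^3] = 1, fixing A².
Let t = s/a; then A², 4π and the length scale all cancel, so P = ∫_{0}^{1.3} t^2·(1 - t/2)^2·e^(-t) dt ÷ ∫_{0}^{∞} t^2·(1 - t/2)^2·e^(-t) dt.
With ∫ t^2·(1 - t/2)^2·e^(-t) dt = -(t^4/4 + t^2 + 2·t + 2)·e^(-t) + C, the region integral is ≈ 0.091181 and the full one is 2.
Taking the ratio yields P = 0.04559.

P ≈ 0.0456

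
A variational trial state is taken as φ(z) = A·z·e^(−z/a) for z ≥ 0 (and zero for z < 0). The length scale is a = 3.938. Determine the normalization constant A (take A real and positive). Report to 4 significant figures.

We need A² ∫|f|² dz = 1, taking the integral from 0 to ∞.
With ∫₀^∞ z^2 e^(−αz) dz = 2!/α^3, the integral (without the A² prefactor) comes out to a^3/4.
So A² = (a^3/4)^(−1).
With a = 3.938: A² = 0.065499 and A = 0.25593.

A ≈ 0.2559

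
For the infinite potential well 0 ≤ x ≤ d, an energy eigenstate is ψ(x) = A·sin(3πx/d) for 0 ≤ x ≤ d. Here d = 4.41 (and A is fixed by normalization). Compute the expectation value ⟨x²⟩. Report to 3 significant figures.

By definition ⟨x²⟩ = ∫ x^2 |ψ(x)|² dx.
Evaluating both integrals, ⟨x²⟩ = -d^2/(18·π^2) + d^2/3.
Putting d = 4.41 gives 6.373.

⟨x^2⟩ ≈ 6.37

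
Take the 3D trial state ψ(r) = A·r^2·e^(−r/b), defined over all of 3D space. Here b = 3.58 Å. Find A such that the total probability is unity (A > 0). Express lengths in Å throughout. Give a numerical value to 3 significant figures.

A ≈ 0.00137 Å^(-7/2)

Require ∫ |ψ|² 4πr² dr = 1 over the whole domain.
Using ∫₀^∞ rⁿ e^(−αr) dr = n!/αⁿ⁺¹, ∫|ψ|² 4πr² dr = A²·(45·π·b^7/2).
Plugging in b = 3.58 yields A = 0.001370.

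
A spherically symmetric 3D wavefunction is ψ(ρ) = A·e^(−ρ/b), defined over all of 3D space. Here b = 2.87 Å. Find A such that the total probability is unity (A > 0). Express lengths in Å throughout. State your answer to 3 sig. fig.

A ≈ 0.116 Å^(-3/2)

We need A² ∫|f|² 4πρ² dρ = 1, taking the integral from 0 to ∞.
In 3D with spherical symmetry the volume element is 4πρ² dρ.
Using ∫₀^∞ ρⁿ e^(−αρ) dρ = n!/αⁿ⁺¹, ∫|ψ|² 4πρ² dρ = A²·(π·b^3).
Setting this equal to 1 gives A² = 1/(π·b^3).
Plugging in b = 2.87 yields A = 0.1160.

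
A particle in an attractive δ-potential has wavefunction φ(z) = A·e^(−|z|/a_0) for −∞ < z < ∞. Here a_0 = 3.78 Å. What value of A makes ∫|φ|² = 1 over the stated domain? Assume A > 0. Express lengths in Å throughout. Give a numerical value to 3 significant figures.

A ≈ 0.514 Å^(-1/2)

We need A² ∫|f|² dz = 1, taking the integral from −∞ to ∞.
Using ∫₀^∞ zⁿ e^(−αz) dz = n!/αⁿ⁺¹, carrying out the integral gives A² · a_0.
With a_0 = 3.78: A² = 0.2646 and A = 0.5143.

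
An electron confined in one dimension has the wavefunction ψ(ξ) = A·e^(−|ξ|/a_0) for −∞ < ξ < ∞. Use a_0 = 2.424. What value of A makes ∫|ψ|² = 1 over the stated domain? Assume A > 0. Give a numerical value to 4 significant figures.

We need A² ∫|f|² dξ = 1, taking the integral from −∞ to ∞.
Using ∫₀^∞ ξⁿ e^(−αξ) dξ = n!/αⁿ⁺¹, the integral (without the A² prefactor) comes out to a_0.
So A² = (a_0)^(−1).
With a_0 = 2.424: A² = 0.41254 and A = 0.64229.

A ≈ 0.6423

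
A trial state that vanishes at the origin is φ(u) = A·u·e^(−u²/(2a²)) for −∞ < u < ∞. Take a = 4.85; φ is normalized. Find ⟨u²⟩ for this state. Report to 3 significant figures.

⟨u^2⟩ ≈ 35.3

⟨u²⟩ = ∫ u^2 |φ|² du over the full domain.
Since the A² factors cancel between numerator and denominator, ⟨u²⟩ = 3·a^2/2.
Putting a = 4.85 gives 35.28.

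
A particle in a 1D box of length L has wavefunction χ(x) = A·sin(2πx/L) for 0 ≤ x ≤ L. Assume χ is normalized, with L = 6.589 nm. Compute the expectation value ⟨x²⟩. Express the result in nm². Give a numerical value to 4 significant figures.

⟨x^2⟩ ≈ 13.92 nm^2

By definition ⟨x²⟩ = ∫ x^2 |χ(x)|² dx.
The ratio of the moment integral to the normalization integral gives ⟨x²⟩ = -L^2/(8·π^2) + L^2/3.
With L = 6.589, ⟨x^2⟩ = 13.922.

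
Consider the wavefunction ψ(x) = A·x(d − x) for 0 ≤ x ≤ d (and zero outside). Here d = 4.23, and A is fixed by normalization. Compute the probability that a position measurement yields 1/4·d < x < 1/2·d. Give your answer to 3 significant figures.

P ≈ 0.396

P = ∫_{1/4·d}^{1/2·d} |ψ(x)|² dx.
Since A² = 1/(d^5/30), this is the region integral divided by the full normalization integral.
Let u = x/d; then A² and the length scale cancel, so P = ∫_{1/4}^{1/2} u^2·(1 - u)^2 du ÷ ∫_{0}^{1} u^2·(1 - u)^2 du.
With ∫ u^2·(1 - u)^2 du = u^3·(6·u^2 - 15·u + 10)/30 + C, the region integral is ≈ 0.013216 and the full one is 1/30.
Evaluating gives P = 203/512.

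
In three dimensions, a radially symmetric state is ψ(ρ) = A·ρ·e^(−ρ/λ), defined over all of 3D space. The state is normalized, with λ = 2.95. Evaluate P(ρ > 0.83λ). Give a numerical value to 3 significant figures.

P ≈ 0.973

With dV = 4πρ²dρ, the probability is ∫|ψ|² dV over ρ > 0.83λ.
A² is fixed by ∫₀^∞ 4πρ²|ψ|² dρ = 1, i.e. A² = (3·π·λ^5)^(−1).
Substituting u = ρ/λ, A², 4π and the length scale all cancel in the ratio: P = ∫_{0.83}^{∞} u^4·e^(-2·u) du / ∫_{0}^{∞} u^4·e^(-2·u) du.
With ∫ u^4·e^(-2·u) du = -(u^4/2 + u^3 + 3·u^2/2 + 3·u/2 + 3/4)·e^(-2·u) + C, the region integral is ≈ 0.72964 and the full one is 3/4.
Taking the ratio yields P = 0.9729.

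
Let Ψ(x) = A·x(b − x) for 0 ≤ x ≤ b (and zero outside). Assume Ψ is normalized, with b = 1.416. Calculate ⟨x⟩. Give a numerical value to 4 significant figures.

⟨x⟩ ≈ 0.7080

⟨x⟩ = ∫ x |Ψ|² dx over the full domain.
Expanding the polynomial and integrating term by term, since the A² factors cancel between numerator and denominator, ⟨x⟩ = b/2.
With b = 1.416, ⟨x⟩ = 0.70800.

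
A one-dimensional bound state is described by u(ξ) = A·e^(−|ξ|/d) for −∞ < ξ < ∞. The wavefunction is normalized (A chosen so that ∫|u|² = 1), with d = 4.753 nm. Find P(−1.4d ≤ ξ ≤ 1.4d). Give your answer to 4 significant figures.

|u|² is the probability density, so P = ∫_{−1.4d}^{1.4d} |u|² dξ.
The normalization integral ∫|u|²dξ over the whole domain equals d·A², and A² cancels in the ratio.
By symmetry take twice the ξ ≥ 0 contribution in numerator and denominator; the 2's cancel. In terms of t = ξ/d (A² and the length scale cancel between numerator and denominator), P = [∫_{0}^{1.4} e^(-2·t) dt] / [∫_{0}^{∞} e^(-2·t) dt].
With ∫ e^(-2·t) dt = -e^(-2·t)/2 + C, the region integral is 1/2 - e^(-14/5)/2 and the full one is 1/2.
Taking the ratio, P = 0.93919.

P ≈ 0.9392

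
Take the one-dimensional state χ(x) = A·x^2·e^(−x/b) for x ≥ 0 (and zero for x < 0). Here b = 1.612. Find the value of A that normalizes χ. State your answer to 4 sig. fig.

A ≈ 0.3500

We need A² ∫|f|² dx = 1, taking the integral from 0 to ∞.
The integral (without the A² prefactor) comes out to 3·b^5/4.
Substituting b = 1.612 gives A² = 0.12249, so A = 0.34999.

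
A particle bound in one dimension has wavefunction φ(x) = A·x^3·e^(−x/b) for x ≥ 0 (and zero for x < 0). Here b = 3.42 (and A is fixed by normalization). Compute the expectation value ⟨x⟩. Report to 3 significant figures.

⟨x⟩ ≈ 12.0

The expectation value is the |φ|²-weighted average of x: ∫ x|φ|² dx.
Recall ∫₀^∞ x^m e^(−x/β) dx = m!·β^(m+1), since the A² factors cancel between numerator and denominator, ⟨x⟩ = 7·b/2.
Putting b = 3.42 gives 11.97.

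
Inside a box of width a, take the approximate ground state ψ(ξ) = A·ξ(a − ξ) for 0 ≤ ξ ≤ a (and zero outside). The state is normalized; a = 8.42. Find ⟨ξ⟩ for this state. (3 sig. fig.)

⟨ξ⟩ ≈ 4.21

The expectation value is the |ψ|²-weighted average of ξ: ∫ ξ|ψ|² dξ.
Evaluating both integrals, ⟨ξ⟩ = a/2.
With a = 8.42, ⟨ξ⟩ = 4.210.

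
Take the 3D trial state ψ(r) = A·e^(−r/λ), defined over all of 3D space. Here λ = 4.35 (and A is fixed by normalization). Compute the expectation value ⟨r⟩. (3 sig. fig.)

⟨r⟩ = ∫ r |ψ|² 4πr² dr over the full domain.
Evaluating both integrals, ⟨r⟩ = 3·λ/2.
With λ = 4.35, ⟨r⟩ = 6.525.

⟨r⟩ ≈ 6.53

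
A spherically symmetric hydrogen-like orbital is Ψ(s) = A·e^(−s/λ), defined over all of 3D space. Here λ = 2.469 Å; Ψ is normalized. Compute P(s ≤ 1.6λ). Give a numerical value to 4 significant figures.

Integrate the radial probability density 4πs²|Ψ|² over s ≤ 1.6λ.
A² is fixed by ∫₀^∞ 4πs²|Ψ|² ds = 1, i.e. A² = (π·λ^3)^(−1).
In terms of u = s/λ (A², 4π and the length scale all cancel between numerator and denominator), P = [∫_{0}^{1.6} u^2·e^(-2·u) du] / [∫_{0}^{∞} u^2·e^(-2·u) du].
Using ∫ u^2·e^(-2·u) du = -(2·u^2 + 2·u + 1)·e^(-2·u)/4, the numerator is 1/4 - 233·e^(-16/5)/100 and the denominator is 1/4.
Taking the ratio yields P = 0.62010.

P ≈ 0.6201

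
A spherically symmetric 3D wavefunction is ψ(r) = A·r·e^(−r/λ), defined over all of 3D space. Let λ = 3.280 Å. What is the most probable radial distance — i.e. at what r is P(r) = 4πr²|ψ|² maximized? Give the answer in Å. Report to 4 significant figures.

r ≈ 6.560 Å

The maximum of P(r) = 4πr²|ψ|² occurs where its derivative vanishes.
This gives r = 2·λ.
With λ = 3.280, the most probable radial distance is 6.5600 Å.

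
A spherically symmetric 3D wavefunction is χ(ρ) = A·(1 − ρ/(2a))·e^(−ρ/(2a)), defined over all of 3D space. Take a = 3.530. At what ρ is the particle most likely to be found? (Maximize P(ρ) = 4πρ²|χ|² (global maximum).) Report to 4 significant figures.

ρ ≈ 18.48

Set d/dρ [P(ρ) = 4πρ²|χ|²] = 0 and solve for ρ > 0.
Solving yields ρ = a·(√(5) + 3).
With a = 3.530, the most probable radial distance is 18.483.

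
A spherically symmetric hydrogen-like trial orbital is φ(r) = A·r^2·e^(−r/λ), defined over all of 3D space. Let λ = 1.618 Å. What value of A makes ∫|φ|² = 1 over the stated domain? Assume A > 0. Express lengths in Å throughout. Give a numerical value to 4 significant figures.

We need A² ∫|f|² 4πr² dr = 1, taking the integral from 0 to ∞.
In 3D with spherical symmetry the volume element is 4πr² dr.
Using ∫₀^∞ rⁿ e^(−αr) dr = n!/αⁿ⁺¹, ∫|φ|² 4πr² dr = A²·(45·π·λ^7/2).
Hence A² = 1/[45·π·λ^7/2].
Substituting λ = 1.618 gives A² = 0.00048732, so A = 0.022075.

A ≈ 0.02208 Å^(-7/2)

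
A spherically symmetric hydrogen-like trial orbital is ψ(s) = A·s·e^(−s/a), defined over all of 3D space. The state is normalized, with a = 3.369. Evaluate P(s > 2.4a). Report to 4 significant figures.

With dV = 4πs²ds, the probability is ∫|ψ|² dV over s > 2.4a.
A² is fixed by ∫₀^∞ 4πs²|ψ|² ds = 1, i.e. A² = (3·π·a^5)^(−1).
In terms of u = s/a (A², 4π and the length scale all cancel between numerator and denominator), P = [∫_{2.4}^{∞} u^4·e^(-2·u) du] / [∫_{0}^{∞} u^4·e^(-2·u) du].
An antiderivative of u^4·e^(-2·u) is -(u^4/2 + u^3 + 3·u^2/2 + 3·u/2 + 3/4)·e^(-2·u); evaluating from 2.4 to ∞ gives ≈ 0.357194, while the full integral is 3/4.
Taking the ratio yields P = 0.47626.

P ≈ 0.4763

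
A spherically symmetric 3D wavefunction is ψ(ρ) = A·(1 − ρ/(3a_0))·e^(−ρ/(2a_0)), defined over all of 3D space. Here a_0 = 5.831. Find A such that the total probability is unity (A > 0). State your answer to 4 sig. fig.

A ≈ 0.02454

Require ∫ |ψ|² 4πρ² dρ = 1 over the whole domain.
(Spherical symmetry: dV = 4πρ² dρ.)
The integral (without the A² prefactor) comes out to 8·π·a_0^3/3.
Setting this equal to 1 gives A² = 1/(8·π·a_0^3/3).
With a_0 = 5.831: A² = 0.00060208 and A = 0.024537.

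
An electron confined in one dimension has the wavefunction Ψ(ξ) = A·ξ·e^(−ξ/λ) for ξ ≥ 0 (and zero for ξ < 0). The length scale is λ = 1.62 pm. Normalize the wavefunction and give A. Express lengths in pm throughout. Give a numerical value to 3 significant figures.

A ≈ 0.970 pm^(-3/2)

We need A² ∫|f|² dξ = 1, taking the integral from 0 to ∞.
Recall ∫₀^∞ ξ^m e^(−ξ/β) dξ = m!·β^(m+1), carrying out the integral gives A² · λ^3/4.
Hence A² = 1/[λ^3/4].
With λ = 1.62: A² = 0.9408 and A = 0.9700.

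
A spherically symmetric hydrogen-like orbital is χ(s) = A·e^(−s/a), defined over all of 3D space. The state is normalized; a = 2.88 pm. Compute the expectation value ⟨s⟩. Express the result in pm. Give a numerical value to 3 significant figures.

The expectation value is the |χ|²-weighted average of s: ∫ s|χ|² 4πs² ds.
Evaluating both integrals, ⟨s⟩ = 3·a/2.
With a = 2.88, ⟨s⟩ = 4.320.

⟨s⟩ ≈ 4.32 pm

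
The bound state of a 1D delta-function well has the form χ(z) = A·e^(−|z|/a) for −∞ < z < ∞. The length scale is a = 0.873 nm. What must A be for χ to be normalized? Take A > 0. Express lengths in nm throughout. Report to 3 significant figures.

Normalization requires ∫|χ|² dz = 1, integrated from −∞ to ∞.
The integral (without the A² prefactor) comes out to a.
Hence A² = 1/[a].
Plugging in a = 0.873 yields A = 1.070.

A ≈ 1.07 nm^(-1/2)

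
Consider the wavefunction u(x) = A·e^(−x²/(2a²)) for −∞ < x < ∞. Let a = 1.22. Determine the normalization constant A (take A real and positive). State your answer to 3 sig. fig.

A ≈ 0.680

The normalization condition is ∫|u|² dx = 1 from −∞ to ∞.
Using the Gaussian integral ∫_{−∞}^{∞} e^(−αx²) dx = √(π/α), ∫|u|² dx = A²·(√(π)·a).
Substituting a = 1.22 gives A² = 0.4625, so A = 0.6800.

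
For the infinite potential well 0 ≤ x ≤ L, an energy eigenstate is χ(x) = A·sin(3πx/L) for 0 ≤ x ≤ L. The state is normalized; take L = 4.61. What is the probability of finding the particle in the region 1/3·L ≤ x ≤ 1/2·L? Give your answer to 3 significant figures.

P = ∫_{1/3·L}^{1/2·L} |χ(x)|² dx.
Since A² = 1/(L/2), this is the region integral divided by the full normalization integral.
Let u = x/L; then A² and the length scale cancel, so P = ∫_{1/3}^{1/2} sin(3·π·u)^2 du ÷ ∫_{0}^{1} sin(3·π·u)^2 du.
With ∫ sin(3·π·u)^2 du = u/2 - sin(6·π·u)/(12·π) + C, the region integral is 1/12 and the full one is 1/2.
Evaluating gives P = 1/6.

P ≈ 0.167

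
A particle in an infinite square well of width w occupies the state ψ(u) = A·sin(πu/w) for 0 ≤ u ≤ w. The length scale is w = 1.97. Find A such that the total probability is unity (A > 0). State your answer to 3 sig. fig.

A ≈ 1.01

Require ∫ |ψ|² du = 1 over the whole domain.
∫|ψ|² du = A²·(w/2).
Setting this equal to 1 gives A² = 1/(w/2).
Substituting w = 1.97 gives A² = 1.015, so A = 1.008.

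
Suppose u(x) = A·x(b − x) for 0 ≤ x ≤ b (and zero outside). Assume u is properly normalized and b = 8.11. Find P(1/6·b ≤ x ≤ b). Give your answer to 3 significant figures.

The probability is P = ∫ |u|² dx over [1/6·b, b].
Since A² = 1/(b^5/30), this is the region integral divided by the full normalization integral.
Let t = x/b; then A² and the length scale cancel, so P = ∫_{1/6}^{1} t^2·(1 - t)^2 dt ÷ ∫_{0}^{1} t^2·(1 - t)^2 dt.
Using ∫ t^2·(1 - t)^2 dt = t^3·(6·t^2 - 15·t + 10)/30, the numerator is 125/3888 and the denominator is 1/30.
Taking the ratio, P = 625/648.

P ≈ 0.965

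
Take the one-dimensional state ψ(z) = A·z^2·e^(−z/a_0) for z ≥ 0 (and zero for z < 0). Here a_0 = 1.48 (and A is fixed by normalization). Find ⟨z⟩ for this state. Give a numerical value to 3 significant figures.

By definition ⟨z⟩ = ∫ z |ψ(z)|² dz.
With ∫₀^∞ z^5 e^(−αz) dz = 5!/α^6, evaluating both integrals, ⟨z⟩ = 5·a_0/2.
With a_0 = 1.48, ⟨z⟩ = 3.700.

⟨z⟩ ≈ 3.70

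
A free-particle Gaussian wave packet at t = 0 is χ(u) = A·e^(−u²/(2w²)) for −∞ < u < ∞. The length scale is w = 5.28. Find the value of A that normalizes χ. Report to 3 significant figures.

The normalization condition is ∫|χ|² du = 1 from −∞ to ∞.
With ∫_{−∞}^{∞} u^(2m) e^(−αu²) du = (2m−1)!!·√π / (2^m α^(m+1/2)), the integral (without the A² prefactor) comes out to √(π)·w.
Hence A² = 1/[√(π)·w].
With w = 5.28: A² = 0.1069 and A = 0.3269.

A ≈ 0.327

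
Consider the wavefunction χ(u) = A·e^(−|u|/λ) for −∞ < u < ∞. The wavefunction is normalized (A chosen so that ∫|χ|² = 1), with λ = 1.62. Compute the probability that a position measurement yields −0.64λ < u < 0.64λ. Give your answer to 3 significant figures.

P ≈ 0.722

P = ∫_{−0.64λ}^{0.64λ} |χ(u)|² du.
The normalization integral ∫|χ|²du over the whole domain equals λ·A², and A² cancels in the ratio.
Both integrals are even about u = 0, so only the u ≥ 0 halves are needed (the factors of 2 cancel). In terms of t = u/λ (A² and the length scale cancel between numerator and denominator), P = [∫_{0}^{0.64} e^(-2·t) dt] / [∫_{0}^{∞} e^(-2·t) dt].
Using ∫ e^(-2·t) dt = -e^(-2·t)/2, the numerator is 1/2 - e^(-32/25)/2 and the denominator is 1/2.
Taking the ratio, P = 0.7220.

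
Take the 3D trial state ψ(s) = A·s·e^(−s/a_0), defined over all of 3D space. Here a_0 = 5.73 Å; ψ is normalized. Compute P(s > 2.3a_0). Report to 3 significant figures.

With dV = 4πs²ds, the probability is ∫|ψ|² dV over s > 2.3a_0.
A² is fixed by ∫₀^∞ 4πs²|ψ|² ds = 1, i.e. A² = (3·π·a_0^5)^(−1).
Let u = s/a_0; then A², 4π and the length scale all cancel, so P = ∫_{2.3}^{∞} u^4·e^(-2·u) du ÷ ∫_{0}^{∞} u^4·e^(-2·u) du.
Using ∫ u^4·e^(-2·u) du = -(u^4/2 + u^3 + 3·u^2/2 + 3·u/2 + 3/4)·e^(-2·u), the numerator is ≈ 0.38493 and the denominator is 3/4.
This evaluates to P = 0.5132.

P ≈ 0.513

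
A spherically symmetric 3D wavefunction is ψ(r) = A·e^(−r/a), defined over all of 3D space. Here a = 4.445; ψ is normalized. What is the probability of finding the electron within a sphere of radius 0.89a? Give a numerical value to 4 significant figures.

P = ∫ |ψ|² 4πr² dr over r ≤ 0.89a.
The full normalization integral is A²·[π·a^3] = 1, fixing A².
Substituting u = r/a, A², 4π and the length scale all cancel in the ratio: P = ∫_{0}^{0.89} u^2·e^(-2·u) du / ∫_{0}^{∞} u^2·e^(-2·u) du.
An antiderivative of u^2·e^(-2·u) is -(2·u^2 + 2·u + 1)·e^(-2·u)/4; evaluating from 0 to 0.89 gives ≈ 0.0660073, while the full integral is 1/4.
Taking the ratio yields P = 0.26403.

P ≈ 0.2640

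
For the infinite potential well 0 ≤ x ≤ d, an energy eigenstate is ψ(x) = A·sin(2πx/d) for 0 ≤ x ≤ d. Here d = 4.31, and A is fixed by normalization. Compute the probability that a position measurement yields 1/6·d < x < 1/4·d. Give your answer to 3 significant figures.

|ψ|² is the probability density, so P = ∫_{1/6·d}^{1/4·d} |ψ|² dx.
Since A² = 1/(d/2), this is the region integral divided by the full normalization integral.
In terms of u = x/d (A² and the length scale cancel between numerator and denominator), P = [∫_{1/6}^{1/4} sin(2·π·u)^2 du] / [∫_{0}^{1} sin(2·π·u)^2 du].
With ∫ sin(2·π·u)^2 du = u/2 - sin(4·π·u)/(8·π) + C, the region integral is √(3)/(16·π) + 1/24 and the full one is 1/2.
The result is P = (√(3)/8 + π/12)/π.

P ≈ 0.152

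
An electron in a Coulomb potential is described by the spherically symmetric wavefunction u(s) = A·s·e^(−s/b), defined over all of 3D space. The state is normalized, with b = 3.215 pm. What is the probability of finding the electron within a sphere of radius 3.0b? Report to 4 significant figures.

P = ∫ |u|² 4πs² ds over s ≤ 3.0b.
A² is fixed by ∫₀^∞ 4πs²|u|² ds = 1, i.e. A² = (3·π·b^5)^(−1).
Let t = s/b; then A², 4π and the length scale all cancel, so P = ∫_{0}^{3.0} t^4·e^(-2·t) dt ÷ ∫_{0}^{∞} t^4·e^(-2·t) dt.
With ∫ t^4·e^(-2·t) dt = -(t^4/2 + t^3 + 3·t^2/2 + 3·t/2 + 3/4)·e^(-2·t) + C, the region integral is 3/4 - 345·e^(-6)/4 and the full one is 3/4.
Taking the ratio yields P = 0.71494.

P ≈ 0.7149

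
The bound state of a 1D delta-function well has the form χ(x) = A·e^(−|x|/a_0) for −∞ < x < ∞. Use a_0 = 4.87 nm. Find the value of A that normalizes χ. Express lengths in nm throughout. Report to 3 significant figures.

A ≈ 0.453 nm^(-1/2)

We need A² ∫|f|² dx = 1, taking the integral from −∞ to ∞.
Carrying out the integral gives A² · a_0.
Setting this equal to 1 gives A² = 1/(a_0).
Plugging in a_0 = 4.87 yields A = 0.4531.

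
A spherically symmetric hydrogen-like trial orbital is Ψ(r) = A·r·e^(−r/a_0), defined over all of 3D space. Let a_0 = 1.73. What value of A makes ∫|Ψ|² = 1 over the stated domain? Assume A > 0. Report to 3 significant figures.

Require ∫ |Ψ|² 4πr² dr = 1 over the whole domain.
The angular integral contributes 4π, leaving ∫₀^∞ r²|Ψ|² dr.
With Ψ = A·r·e^(−r/a_0), the integral evaluates to A²·[3·π·a_0^5].
Hence A² = 1/[3·π·a_0^5].
With a_0 = 1.73: A² = 0.006847 and A = 0.08275.

A ≈ 0.0827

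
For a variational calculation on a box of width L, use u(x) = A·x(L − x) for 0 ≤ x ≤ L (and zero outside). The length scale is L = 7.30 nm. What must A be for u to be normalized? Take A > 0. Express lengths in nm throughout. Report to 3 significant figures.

A ≈ 0.0380 nm^(-5/2)

We need A² ∫|f|² dx = 1, taking the integral from 0 to L.
The integral (without the A² prefactor) comes out to L^5/30.
With L = 7.30: A² = 0.001447 and A = 0.03804.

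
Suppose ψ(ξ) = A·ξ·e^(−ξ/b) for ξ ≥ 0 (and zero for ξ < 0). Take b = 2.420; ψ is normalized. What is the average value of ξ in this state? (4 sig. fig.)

⟨ξ⟩ = ∫ ξ |ψ|² dξ over the full domain.
Since the A² factors cancel between numerator and denominator, ⟨ξ⟩ = 3·b/2.
With b = 2.420, ⟨ξ⟩ = 3.6300.

⟨ξ⟩ ≈ 3.630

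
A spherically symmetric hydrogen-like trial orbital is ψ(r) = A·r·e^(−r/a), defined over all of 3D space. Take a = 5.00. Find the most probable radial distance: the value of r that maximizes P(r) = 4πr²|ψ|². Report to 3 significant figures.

Differentiate P(r) = 4πr²|ψ|² with respect to r and set to zero.
Solving yields r = 2·a.
With a = 5.00, the most probable radial distance is 10.00.

r ≈ 10.0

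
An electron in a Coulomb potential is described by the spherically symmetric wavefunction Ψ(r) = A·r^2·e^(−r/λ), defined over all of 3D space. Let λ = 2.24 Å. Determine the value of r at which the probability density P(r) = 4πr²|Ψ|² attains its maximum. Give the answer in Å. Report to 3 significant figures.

r ≈ 6.72 Å

Differentiate P(r) = 4πr²|Ψ|² with respect to r and set to zero.
This gives r = 3·λ.
With λ = 2.24, the most probable radial distance is 6.720 Å.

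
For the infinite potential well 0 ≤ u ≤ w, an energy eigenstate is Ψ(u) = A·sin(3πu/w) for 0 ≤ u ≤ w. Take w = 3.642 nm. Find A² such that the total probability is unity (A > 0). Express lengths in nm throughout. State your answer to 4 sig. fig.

A^2 ≈ 0.5491 nm^(-1)

We need A² ∫|f|² du = 1, taking the integral from 0 to w.
Using sin²θ = (1 − cos 2θ)/2, the integral (without the A² prefactor) comes out to w/2.
Setting this equal to 1 gives A² = 1/(w/2).
With w = 3.642: A² = 0.54915 and A = 0.74105.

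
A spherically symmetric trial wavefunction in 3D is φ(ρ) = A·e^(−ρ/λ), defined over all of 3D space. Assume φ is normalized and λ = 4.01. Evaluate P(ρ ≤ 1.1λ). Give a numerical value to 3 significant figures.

P = ∫ |φ|² 4πρ² dρ over ρ ≤ 1.1λ.
The full normalization integral is A²·[π·λ^3] = 1, fixing A².
Let u = ρ/λ; then A², 4π and the length scale all cancel, so P = ∫_{0}^{1.1} u^2·e^(-2·u) du ÷ ∫_{0}^{∞} u^2·e^(-2·u) du.
With ∫ u^2·e^(-2·u) du = -(2·u^2 + 2·u + 1)·e^(-2·u)/4 + C, the region integral is 1/4 - 281·e^(-11/5)/200 and the full one is 1/4.
The region integral divided by the full integral gives P = 0.3773.

P ≈ 0.377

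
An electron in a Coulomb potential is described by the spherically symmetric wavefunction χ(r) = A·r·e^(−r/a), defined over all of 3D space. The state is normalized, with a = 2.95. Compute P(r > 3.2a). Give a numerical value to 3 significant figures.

P ≈ 0.235

Integrate the radial probability density 4πr²|χ|² over r > 3.2a.
Normalization gives A² = 1/(3·π·a^5).
Let u = r/a; then A², 4π and the length scale all cancel, so P = ∫_{3.2}^{∞} u^4·e^(-2·u) du ÷ ∫_{0}^{∞} u^4·e^(-2·u) du.
With ∫ u^4·e^(-2·u) du = -(u^4/2 + u^3 + 3·u^2/2 + 3·u/2 + 3/4)·e^(-2·u) + C, the region integral is ≈ 0.17630 and the full one is 3/4.
Taking the ratio yields P = 0.2351.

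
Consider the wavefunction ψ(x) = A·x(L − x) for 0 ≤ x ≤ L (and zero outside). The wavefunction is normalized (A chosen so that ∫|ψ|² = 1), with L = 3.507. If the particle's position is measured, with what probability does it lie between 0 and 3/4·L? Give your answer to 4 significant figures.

P ≈ 0.8965

P = ∫_{0}^{3/4·L} |ψ(x)|² dx.
The normalization integral ∫|ψ|²dx over the whole domain equals L^5/30·A², and A² cancels in the ratio.
Let u = x/L; then A² and the length scale cancel, so P = ∫_{0}^{3/4} u^2·(1 - u)^2 du ÷ ∫_{0}^{1} u^2·(1 - u)^2 du.
An antiderivative of u^2·(1 - u)^2 is u^3·(6·u^2 - 15·u + 10)/30; evaluating from 0 to 3/4 gives 153/5120, while the full integral is 1/30.
Taking the ratio, P = 459/512.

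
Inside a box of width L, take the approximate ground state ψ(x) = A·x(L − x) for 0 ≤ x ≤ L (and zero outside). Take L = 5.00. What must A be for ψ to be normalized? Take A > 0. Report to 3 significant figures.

A ≈ 0.0980

We need A² ∫|f|² dx = 1, taking the integral from 0 to L.
Carrying out the integral gives A² · L^5/30.
So A² = (L^5/30)^(−1).
Plugging in L = 5.00 yields A = 0.09798.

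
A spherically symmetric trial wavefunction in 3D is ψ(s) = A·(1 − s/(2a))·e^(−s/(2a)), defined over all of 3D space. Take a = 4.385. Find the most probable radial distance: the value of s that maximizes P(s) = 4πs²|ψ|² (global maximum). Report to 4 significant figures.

s ≈ 22.96

Set d/ds [P(s) = 4πs²|ψ|²] = 0 and solve for s > 0.
Solving yields s = a·(√(5) + 3).
With a = 4.385, the most probable radial distance is 22.960.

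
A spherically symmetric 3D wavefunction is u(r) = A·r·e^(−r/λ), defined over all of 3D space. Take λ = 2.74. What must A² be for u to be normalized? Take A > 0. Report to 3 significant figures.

Normalization requires ∫|u|² 4πr² dr = 1, integrated from 0 to ∞.
In 3D with spherical symmetry the volume element is 4πr² dr.
Using ∫₀^∞ rⁿ e^(−αr) dr = n!/αⁿ⁺¹, the integral (without the A² prefactor) comes out to 3·π·λ^5.
Hence A² = 1/[3·π·λ^5].
Substituting λ = 2.74 gives A² = 0.0006870, so A = 0.02621.

A^2 ≈ 0.000687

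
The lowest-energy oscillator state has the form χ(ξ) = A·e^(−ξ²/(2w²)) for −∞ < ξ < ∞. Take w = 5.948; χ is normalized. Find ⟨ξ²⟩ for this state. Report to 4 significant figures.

⟨ξ^2⟩ ≈ 17.69

By definition ⟨ξ²⟩ = ∫ ξ^2 |χ(ξ)|² dξ.
Using the Gaussian integral ∫_{−∞}^{∞} e^(−αξ²) dξ = √(π/α), evaluating both integrals, ⟨ξ²⟩ = w^2/2.
With w = 5.948, ⟨ξ^2⟩ = 17.689.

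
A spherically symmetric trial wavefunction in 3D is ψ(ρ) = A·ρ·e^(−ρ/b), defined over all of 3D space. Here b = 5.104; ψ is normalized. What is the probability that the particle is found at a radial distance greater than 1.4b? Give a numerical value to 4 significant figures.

P ≈ 0.8477

With dV = 4πρ²dρ, the probability is ∫|ψ|² dV over ρ > 1.4b.
Normalization gives A² = 1/(3·π·b^5).
In terms of u = ρ/b (A², 4π and the length scale all cancel between numerator and denominator), P = [∫_{1.4}^{∞} u^4·e^(-2·u) du] / [∫_{0}^{∞} u^4·e^(-2·u) du].
Using ∫ u^4·e^(-2·u) du = -(u^4/2 + u^3 + 3·u^2/2 + 3·u/2 + 3/4)·e^(-2·u), the numerator is ≈ 0.635757 and the denominator is 3/4.
This evaluates to P = 0.84768.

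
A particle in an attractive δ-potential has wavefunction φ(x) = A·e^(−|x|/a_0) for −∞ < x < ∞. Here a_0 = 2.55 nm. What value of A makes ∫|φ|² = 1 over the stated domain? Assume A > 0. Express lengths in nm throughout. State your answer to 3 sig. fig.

A ≈ 0.626 nm^(-1/2)

Normalization requires ∫|φ|² dx = 1, integrated from −∞ to ∞.
With ∫₀^∞ x^0 e^(−αx) dx = 0!/α^1, the integral (without the A² prefactor) comes out to a_0.
Hence A² = 1/[a_0].
Plugging in a_0 = 2.55 yields A = 0.6262.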